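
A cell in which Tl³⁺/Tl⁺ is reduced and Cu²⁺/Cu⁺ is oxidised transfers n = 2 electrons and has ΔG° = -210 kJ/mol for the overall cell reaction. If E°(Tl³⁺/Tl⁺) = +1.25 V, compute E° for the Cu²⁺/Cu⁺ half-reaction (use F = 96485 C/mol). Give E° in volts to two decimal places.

E°cell = −ΔG°/(nF) = −(-210×10³)/((2)(96485)) = +1.088 V.
Since Tl³⁺/Tl⁺ is the cathode and Cu²⁺/Cu⁺ the anode, E°cell = E°(Tl³⁺/Tl⁺) − E°(Cu²⁺/Cu⁺).
So E°(Cu²⁺/Cu⁺) = E°(Tl³⁺/Tl⁺) − E°cell = (+1.25) − (+1.088) = +0.16 V.

+0.16 V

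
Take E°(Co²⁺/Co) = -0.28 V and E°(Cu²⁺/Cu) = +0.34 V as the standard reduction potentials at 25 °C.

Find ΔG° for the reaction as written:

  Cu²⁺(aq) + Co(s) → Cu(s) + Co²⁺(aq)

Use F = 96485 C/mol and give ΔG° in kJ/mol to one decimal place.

-119.6 kJ/mol

As written, Cu²⁺/Cu is reduced (cathode) and Co²⁺/Co is oxidised (anode), so E°cell = (+0.34) − (-0.28) = +0.62 V.
Balancing electrons gives n = 2.
ΔG° = −nFE° = −(2)(96485)(+0.62) = -119,641 J = -119.6 kJ/mol.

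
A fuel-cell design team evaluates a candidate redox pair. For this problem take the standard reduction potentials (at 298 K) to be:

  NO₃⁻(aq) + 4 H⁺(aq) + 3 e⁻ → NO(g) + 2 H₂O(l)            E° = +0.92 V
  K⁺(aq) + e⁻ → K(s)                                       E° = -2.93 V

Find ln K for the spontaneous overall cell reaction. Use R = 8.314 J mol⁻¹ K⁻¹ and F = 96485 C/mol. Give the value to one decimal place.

449.8

Cathode: NO₃⁻/NO; anode: K⁺/K. E°cell = (+0.92) − (-2.93) = +3.85 V, with n = 3.
ΔG° = −nFE° = −RT ln K, so ln K = nFE°/(RT) = (3)(96485)(+3.85) / ((8.314)(298)) = 449.796.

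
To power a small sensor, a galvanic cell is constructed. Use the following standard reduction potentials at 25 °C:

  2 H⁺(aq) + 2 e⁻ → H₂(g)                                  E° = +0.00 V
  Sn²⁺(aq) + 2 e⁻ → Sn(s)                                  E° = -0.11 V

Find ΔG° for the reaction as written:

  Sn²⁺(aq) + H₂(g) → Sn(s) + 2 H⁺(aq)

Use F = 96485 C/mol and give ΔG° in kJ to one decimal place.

As written, Sn²⁺/Sn is reduced (cathode) and H⁺/H₂ is oxidised (anode), so E°cell = (-0.11) − (+0.00) = -0.11 V.
Balancing electrons gives n = 2.
ΔG° = −nFE° = −(2)(96485)(-0.11) = 21,227 J = +21.2 kJ.

+21.2 kJ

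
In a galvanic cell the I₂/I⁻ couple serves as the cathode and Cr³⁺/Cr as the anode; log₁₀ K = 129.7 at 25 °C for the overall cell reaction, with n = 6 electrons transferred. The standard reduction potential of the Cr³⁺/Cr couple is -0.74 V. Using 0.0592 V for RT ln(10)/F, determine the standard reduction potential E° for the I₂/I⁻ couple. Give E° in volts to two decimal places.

+0.54 V

E°cell = (0.0592/n)·log K = (0.0592/6)(129.7) = +1.280 V.
Since I₂/I⁻ is the cathode and Cr³⁺/Cr the anode, E°cell = E°(I₂/I⁻) − E°(Cr³⁺/Cr).
So E°(I₂/I⁻) = E°cell + E°(Cr³⁺/Cr) = +1.280 + (-0.74) = +0.54 V.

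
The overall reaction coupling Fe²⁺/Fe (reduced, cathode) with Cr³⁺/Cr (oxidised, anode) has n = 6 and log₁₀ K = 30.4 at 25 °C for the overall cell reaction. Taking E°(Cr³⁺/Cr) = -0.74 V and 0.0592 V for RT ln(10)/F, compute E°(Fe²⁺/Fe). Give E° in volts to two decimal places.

-0.44 V

E°cell = (0.0592/n)·log K = (0.0592/6)(30.4) = +0.300 V.
Since Fe²⁺/Fe is the cathode and Cr³⁺/Cr the anode, E°cell = E°(Fe²⁺/Fe) − E°(Cr³⁺/Cr).
So E°(Fe²⁺/Fe) = E°cell + E°(Cr³⁺/Cr) = +0.300 + (-0.74) = -0.44 V.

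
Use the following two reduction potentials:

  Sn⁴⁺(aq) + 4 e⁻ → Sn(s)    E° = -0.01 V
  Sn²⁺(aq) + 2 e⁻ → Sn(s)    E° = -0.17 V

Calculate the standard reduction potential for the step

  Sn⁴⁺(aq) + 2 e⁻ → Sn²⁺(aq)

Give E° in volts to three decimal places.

Sequential free energies add, so n₃E°₃ = n₁E°₁ + n₂E°₂.
With n₃ = 4, and the known step contributing 2×(-0.17) V, the unknown satisfies 2·E° = 4×(-0.01) − 2×(-0.17) = +0.300.
E° = +0.300 / 2 = +0.150 V.

+0.150 V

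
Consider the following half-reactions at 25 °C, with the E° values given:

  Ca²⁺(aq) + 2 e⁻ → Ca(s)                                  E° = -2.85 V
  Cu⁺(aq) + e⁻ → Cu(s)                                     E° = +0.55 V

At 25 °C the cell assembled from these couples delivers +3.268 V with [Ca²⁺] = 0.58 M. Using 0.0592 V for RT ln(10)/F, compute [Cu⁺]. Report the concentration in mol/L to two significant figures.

0.0045 M

Cu⁺/Cu is the cathode, Ca²⁺/Ca the anode: E°cell = +3.40 V, n = 2.
Overall reaction: 2 Cu⁺(aq) + Ca(s) → 2 Cu(s) + Ca²⁺(aq); Q = [Ca²⁺]^1/[Cu⁺]^2.
From E = E° − (0.0592/n) log Q: log Q = (E° − E)·n/0.0592 = (+3.40 − (+3.268))·2/0.0592 = 4.4595.
So 2·log[Cu⁺] = 1·log(0.58) − log Q = -0.2366 − (4.4595) = -4.6961; log[Cu⁺] = -4.6961 / 2 = -2.3481; [Cu⁺] = 10^(-2.3481) ≈ 0.0045 M.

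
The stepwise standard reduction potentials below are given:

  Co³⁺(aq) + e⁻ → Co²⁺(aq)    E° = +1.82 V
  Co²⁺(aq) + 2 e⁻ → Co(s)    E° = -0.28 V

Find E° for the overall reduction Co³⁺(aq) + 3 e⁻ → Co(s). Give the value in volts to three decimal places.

+0.420 V

Standard free energies of sequential steps add: ΔG°₃ = ΔG°₁ + ΔG°₂, so n₃E°₃ = n₁E°₁ + n₂E°₂.
E°₃ = (1×+1.82 + 2×-0.28) / 3 = (+1.260) / 3 = +0.420 V.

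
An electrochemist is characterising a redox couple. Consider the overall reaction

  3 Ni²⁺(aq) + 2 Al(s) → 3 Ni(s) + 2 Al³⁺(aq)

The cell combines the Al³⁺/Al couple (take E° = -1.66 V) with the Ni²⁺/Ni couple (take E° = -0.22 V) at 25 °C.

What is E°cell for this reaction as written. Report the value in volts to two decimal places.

+1.44 V

The Ni²⁺/Ni couple has the higher reduction potential, so it is the cathode; Al³⁺/Al is oxidised at the anode.
E°cell = E°(cathode) − E°(anode) = (-0.22) − (-1.66) = +1.44 V.
Since E°cell > 0, the reaction is spontaneous under standard conditions.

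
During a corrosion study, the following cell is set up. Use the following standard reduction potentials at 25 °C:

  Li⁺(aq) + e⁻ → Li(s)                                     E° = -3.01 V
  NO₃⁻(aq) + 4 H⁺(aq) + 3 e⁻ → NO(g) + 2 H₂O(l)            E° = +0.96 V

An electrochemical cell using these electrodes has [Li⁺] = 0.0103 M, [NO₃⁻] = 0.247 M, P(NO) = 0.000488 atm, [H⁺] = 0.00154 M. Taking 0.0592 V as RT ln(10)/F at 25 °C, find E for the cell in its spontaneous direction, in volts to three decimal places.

NO₃⁻/NO is the cathode (higher E°), Li⁺/Li the anode: E°cell = +0.96 − (-3.01) = +3.97 V, n = 3.
Overall: NO₃⁻(aq) + 4 H⁺(aq) + 3 Li(s) → NO(g) + 2 H₂O(l) + 3 Li⁺(aq)
Q = P(NO)·[Li⁺]^3 / ([NO₃⁻]·[H⁺]^4); log Q = 2.584.
E = E° − (0.0592/n) log Q = +3.97 − (0.0592/3)(2.584) = +3.919 V.

+3.919 V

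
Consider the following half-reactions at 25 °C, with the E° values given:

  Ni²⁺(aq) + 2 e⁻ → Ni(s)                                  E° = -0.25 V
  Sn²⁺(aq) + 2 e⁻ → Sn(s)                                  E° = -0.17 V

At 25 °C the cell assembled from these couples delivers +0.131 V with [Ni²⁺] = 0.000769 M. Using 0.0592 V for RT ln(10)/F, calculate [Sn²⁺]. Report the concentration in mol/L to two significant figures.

0.041 M

Sn²⁺/Sn is the cathode, Ni²⁺/Ni the anode: E°cell = +0.08 V, n = 2.
Overall reaction: Sn²⁺(aq) + Ni(s) → Sn(s) + Ni²⁺(aq); Q = [Ni²⁺]^1/[Sn²⁺]^1.
From E = E° − (0.0592/n) log Q: log Q = (E° − E)·n/0.0592 = (+0.08 − (+0.131))·2/0.0592 = -1.7230.
So 1·log[Sn²⁺] = 1·log(0.000769) − log Q = -3.1141 − (-1.7230) = -1.3911; [Sn²⁺] = 10^(-1.3911) ≈ 0.041 M.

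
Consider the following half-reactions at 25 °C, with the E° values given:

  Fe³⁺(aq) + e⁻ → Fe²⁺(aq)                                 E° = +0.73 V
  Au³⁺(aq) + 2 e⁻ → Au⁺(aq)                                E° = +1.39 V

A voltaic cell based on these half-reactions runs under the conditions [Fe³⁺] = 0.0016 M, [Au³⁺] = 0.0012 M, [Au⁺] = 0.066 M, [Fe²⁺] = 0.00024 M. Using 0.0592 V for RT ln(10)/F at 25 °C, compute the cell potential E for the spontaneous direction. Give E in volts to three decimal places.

Au³⁺/Au⁺ is the cathode (higher E°), Fe³⁺/Fe²⁺ the anode: E°cell = +1.39 − (+0.73) = +0.66 V, n = 2.
Overall: Au³⁺(aq) + 2 Fe²⁺(aq) → Au⁺(aq) + 2 Fe³⁺(aq)
Q = [Au⁺]·[Fe³⁺]^2 / ([Au³⁺]·[Fe²⁺]^2); log Q = 3.388.
E = E° − (0.0592/n) log Q = +0.66 − (0.0592/2)(3.388) = +0.560 V.

+0.560 V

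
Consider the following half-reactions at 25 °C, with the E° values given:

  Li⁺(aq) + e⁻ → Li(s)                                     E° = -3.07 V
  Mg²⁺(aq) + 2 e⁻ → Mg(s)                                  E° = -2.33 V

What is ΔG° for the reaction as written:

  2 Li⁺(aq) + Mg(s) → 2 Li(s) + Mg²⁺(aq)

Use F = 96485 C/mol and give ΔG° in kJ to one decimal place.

+142.8 kJ

As written, Li⁺/Li is reduced (cathode) and Mg²⁺/Mg is oxidised (anode), so E°cell = (-3.07) − (-2.33) = -0.74 V.
Balancing electrons gives n = 2.
ΔG° = −nFE° = −(2)(96485)(-0.74) = 142,798 J = +142.8 kJ.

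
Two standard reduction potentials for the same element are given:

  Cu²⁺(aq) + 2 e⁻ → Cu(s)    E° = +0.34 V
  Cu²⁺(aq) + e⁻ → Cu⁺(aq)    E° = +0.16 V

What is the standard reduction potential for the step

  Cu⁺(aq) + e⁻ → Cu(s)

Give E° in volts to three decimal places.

Sequential free energies add, so n₃E°₃ = n₁E°₁ + n₂E°₂.
With n₃ = 2, and the known step contributing 1×(+0.16) V, the unknown satisfies 1·E° = 2×(+0.34) − 1×(+0.16) = +0.520.
E° = +0.520 / 1 = +0.520 V.

+0.520 V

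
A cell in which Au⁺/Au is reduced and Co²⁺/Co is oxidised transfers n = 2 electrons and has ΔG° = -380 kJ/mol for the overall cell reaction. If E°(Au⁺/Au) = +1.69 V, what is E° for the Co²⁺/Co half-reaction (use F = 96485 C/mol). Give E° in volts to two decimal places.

E°cell = −ΔG°/(nF) = −(-380×10³)/((2)(96485)) = +1.969 V.
Since Au⁺/Au is the cathode and Co²⁺/Co the anode, E°cell = E°(Au⁺/Au) − E°(Co²⁺/Co).
So E°(Co²⁺/Co) = E°(Au⁺/Au) − E°cell = (+1.69) − (+1.969) = -0.28 V.

-0.28 V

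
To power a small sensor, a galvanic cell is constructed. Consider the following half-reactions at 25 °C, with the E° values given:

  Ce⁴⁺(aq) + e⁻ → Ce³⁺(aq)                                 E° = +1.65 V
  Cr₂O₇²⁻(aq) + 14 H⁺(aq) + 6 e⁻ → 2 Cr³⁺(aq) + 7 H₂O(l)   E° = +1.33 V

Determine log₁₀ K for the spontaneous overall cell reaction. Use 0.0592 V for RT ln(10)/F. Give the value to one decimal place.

Cathode: Ce⁴⁺/Ce³⁺; anode: Cr₂O₇²⁻/Cr³⁺. E°cell = +0.32 V, n = 6.
log K = nE°cell / 0.0592 = (6)(+0.32) / 0.0592 = 32.4.

32.4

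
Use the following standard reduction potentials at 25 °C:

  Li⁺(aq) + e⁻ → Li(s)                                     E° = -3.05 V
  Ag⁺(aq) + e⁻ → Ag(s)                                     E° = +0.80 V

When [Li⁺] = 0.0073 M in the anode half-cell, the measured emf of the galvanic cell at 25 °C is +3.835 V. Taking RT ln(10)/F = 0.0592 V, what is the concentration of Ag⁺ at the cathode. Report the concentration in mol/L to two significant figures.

0.0041 M

Ag⁺/Ag is the cathode, Li⁺/Li the anode: E°cell = +3.85 V, n = 1.
Overall reaction: Ag⁺(aq) + Li(s) → Ag(s) + Li⁺(aq); Q = [Li⁺]^1/[Ag⁺]^1.
From E = E° − (0.0592/n) log Q: log Q = (E° − E)·n/0.0592 = (+3.85 − (+3.835))·1/0.0592 = 0.2534.
So 1·log[Ag⁺] = 1·log(0.0073) − log Q = -2.1367 − (0.2534) = -2.3901; [Ag⁺] = 10^(-2.3901) ≈ 0.0041 M.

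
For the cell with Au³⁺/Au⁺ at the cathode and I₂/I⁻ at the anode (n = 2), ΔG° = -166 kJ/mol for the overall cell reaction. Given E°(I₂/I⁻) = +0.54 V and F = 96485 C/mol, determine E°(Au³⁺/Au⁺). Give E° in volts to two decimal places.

E°cell = −ΔG°/(nF) = −(-166×10³)/((2)(96485)) = +0.860 V.
Since Au³⁺/Au⁺ is the cathode and I₂/I⁻ the anode, E°cell = E°(Au³⁺/Au⁺) − E°(I₂/I⁻).
So E°(Au³⁺/Au⁺) = E°cell + E°(I₂/I⁻) = +0.860 + (+0.54) = +1.40 V.

+1.40 V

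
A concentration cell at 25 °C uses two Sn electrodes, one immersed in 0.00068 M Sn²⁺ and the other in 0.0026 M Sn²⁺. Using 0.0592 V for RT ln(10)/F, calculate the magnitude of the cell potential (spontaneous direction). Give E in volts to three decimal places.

For a concentration cell E°cell = 0. The 0.0026 M side is the cathode (reduction is favoured where [Sn²⁺] is higher).
With n = 2, E = −(0.0592/2) log([Sn²⁺]ₐₙ/[Sn²⁺]꜀ₐₜ) = −(0.0592/2) log(0.00068/0.0026) = −(0.0592/2)(-0.582) = +0.017 V.

+0.017 V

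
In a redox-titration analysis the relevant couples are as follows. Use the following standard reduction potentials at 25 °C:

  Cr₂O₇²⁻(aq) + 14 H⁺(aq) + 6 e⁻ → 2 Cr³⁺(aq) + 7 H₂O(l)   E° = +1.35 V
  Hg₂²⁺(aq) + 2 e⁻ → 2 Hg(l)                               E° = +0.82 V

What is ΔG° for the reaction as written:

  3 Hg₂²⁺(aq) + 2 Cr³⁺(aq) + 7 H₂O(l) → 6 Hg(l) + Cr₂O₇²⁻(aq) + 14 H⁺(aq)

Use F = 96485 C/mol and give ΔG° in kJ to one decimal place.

+306.8 kJ

As written, Hg₂²⁺/Hg is reduced (cathode) and Cr₂O₇²⁻/Cr³⁺ is oxidised (anode), so E°cell = (+0.82) − (+1.35) = -0.53 V.
Balancing electrons gives n = 6.
ΔG° = −nFE° = −(6)(96485)(-0.53) = 306,822 J = +306.8 kJ.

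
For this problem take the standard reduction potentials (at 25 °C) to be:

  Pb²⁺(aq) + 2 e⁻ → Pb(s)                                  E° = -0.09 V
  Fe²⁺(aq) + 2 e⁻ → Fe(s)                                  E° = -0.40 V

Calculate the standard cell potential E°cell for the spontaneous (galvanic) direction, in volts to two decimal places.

+0.31 V

The Pb²⁺/Pb couple has the higher reduction potential, so it is the cathode; Fe²⁺/Fe is oxidised at the anode.
E°cell = E°(cathode) − E°(anode) = (-0.09) − (-0.40) = +0.31 V.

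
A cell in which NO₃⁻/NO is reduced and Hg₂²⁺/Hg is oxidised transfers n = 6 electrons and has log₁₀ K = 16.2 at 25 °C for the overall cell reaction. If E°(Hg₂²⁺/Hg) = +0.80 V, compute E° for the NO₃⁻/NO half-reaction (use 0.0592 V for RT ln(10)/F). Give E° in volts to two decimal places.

E°cell = (0.0592/n)·log K = (0.0592/6)(16.2) = +0.160 V.
Since NO₃⁻/NO is the cathode and Hg₂²⁺/Hg the anode, E°cell = E°(NO₃⁻/NO) − E°(Hg₂²⁺/Hg).
So E°(NO₃⁻/NO) = E°cell + E°(Hg₂²⁺/Hg) = +0.160 + (+0.80) = +0.96 V.

+0.96 V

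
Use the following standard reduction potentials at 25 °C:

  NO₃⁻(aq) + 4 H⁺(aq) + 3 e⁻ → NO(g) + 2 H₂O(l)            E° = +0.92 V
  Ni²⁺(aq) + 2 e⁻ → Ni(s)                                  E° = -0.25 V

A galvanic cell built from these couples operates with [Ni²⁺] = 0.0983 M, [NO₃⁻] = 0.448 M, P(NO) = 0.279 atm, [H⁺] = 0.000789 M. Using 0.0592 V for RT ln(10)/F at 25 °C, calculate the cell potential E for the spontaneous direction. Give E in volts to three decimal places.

NO₃⁻/NO is the cathode (higher E°), Ni²⁺/Ni the anode: E°cell = +0.92 − (-0.25) = +1.17 V, n = 6.
Overall: 2 NO₃⁻(aq) + 8 H⁺(aq) + 3 Ni(s) → 2 NO(g) + 4 H₂O(l) + 3 Ni²⁺(aq)
Q = P(NO)^2·[Ni²⁺]^3 / ([NO₃⁻]^2·[H⁺]^8); log Q = 21.390.
E = E° − (0.0592/n) log Q = +1.17 − (0.0592/6)(21.390) = +0.959 V.

+0.959 V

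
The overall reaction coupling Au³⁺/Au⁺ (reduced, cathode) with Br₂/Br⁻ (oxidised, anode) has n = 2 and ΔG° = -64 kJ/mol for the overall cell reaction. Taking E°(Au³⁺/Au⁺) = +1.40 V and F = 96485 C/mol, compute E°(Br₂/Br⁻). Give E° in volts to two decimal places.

E°cell = −ΔG°/(nF) = −(-64×10³)/((2)(96485)) = +0.332 V.
Since Au³⁺/Au⁺ is the cathode and Br₂/Br⁻ the anode, E°cell = E°(Au³⁺/Au⁺) − E°(Br₂/Br⁻).
So E°(Br₂/Br⁻) = E°(Au³⁺/Au⁺) − E°cell = (+1.40) − (+0.332) = +1.07 V.

+1.07 V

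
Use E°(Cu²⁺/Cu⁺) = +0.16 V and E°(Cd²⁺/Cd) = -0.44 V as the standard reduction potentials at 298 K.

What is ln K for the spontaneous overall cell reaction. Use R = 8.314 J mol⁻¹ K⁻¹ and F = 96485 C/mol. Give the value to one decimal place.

Cathode: Cu²⁺/Cu⁺; anode: Cd²⁺/Cd. E°cell = (+0.16) − (-0.44) = +0.60 V, with n = 2.
ΔG° = −nFE° = −RT ln K, so ln K = nFE°/(RT) = (2)(96485)(+0.60) / ((8.314)(298)) = 46.732.

46.7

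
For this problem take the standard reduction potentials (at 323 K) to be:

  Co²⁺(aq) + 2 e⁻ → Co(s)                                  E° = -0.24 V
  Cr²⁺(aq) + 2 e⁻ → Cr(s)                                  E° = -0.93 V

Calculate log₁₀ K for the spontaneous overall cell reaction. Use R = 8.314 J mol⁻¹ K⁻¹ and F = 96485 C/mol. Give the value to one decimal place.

21.5

Cathode: Co²⁺/Co; anode: Cr²⁺/Cr. E°cell = (-0.24) − (-0.93) = +0.69 V, with n = 2.
ΔG° = −nFE° = −RT ln K, so ln K = nFE°/(RT) = (2)(96485)(+0.69) / ((8.314)(323)) = 49.582.
log₁₀ K = 49.582 / ln 10 = 21.5.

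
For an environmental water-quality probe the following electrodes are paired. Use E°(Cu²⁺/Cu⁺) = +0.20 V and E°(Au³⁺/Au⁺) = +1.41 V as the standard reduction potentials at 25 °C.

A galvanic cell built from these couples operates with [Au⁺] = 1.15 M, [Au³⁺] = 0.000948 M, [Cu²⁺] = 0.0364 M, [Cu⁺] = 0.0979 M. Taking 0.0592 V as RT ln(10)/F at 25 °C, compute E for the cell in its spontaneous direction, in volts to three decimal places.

+1.144 V

Au³⁺/Au⁺ is the cathode (higher E°), Cu²⁺/Cu⁺ the anode: E°cell = +1.41 − (+0.20) = +1.21 V, n = 2.
Overall: Au³⁺(aq) + 2 Cu⁺(aq) → Au⁺(aq) + 2 Cu²⁺(aq)
Q = [Au⁺]·[Cu²⁺]^2 / ([Au³⁺]·[Cu⁺]^2); log Q = 2.225.
E = E° − (0.0592/n) log Q = +1.21 − (0.0592/2)(2.225) = +1.144 V.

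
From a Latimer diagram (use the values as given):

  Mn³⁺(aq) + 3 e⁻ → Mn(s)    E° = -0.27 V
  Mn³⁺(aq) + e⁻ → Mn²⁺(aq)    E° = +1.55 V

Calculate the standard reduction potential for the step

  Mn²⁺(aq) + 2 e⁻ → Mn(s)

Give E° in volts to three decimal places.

-1.180 V

Sequential free energies add, so n₃E°₃ = n₁E°₁ + n₂E°₂.
With n₃ = 3, and the known step contributing 1×(+1.55) V, the unknown satisfies 2·E° = 3×(-0.27) − 1×(+1.55) = -2.360.
E° = -2.360 / 2 = -1.180 V.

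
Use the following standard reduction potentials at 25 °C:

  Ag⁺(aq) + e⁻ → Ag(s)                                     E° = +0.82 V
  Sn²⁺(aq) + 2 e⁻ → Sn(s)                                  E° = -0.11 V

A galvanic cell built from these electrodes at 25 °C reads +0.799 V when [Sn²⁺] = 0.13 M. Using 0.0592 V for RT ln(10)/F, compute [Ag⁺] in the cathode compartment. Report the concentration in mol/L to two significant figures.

0.0022 M

Ag⁺/Ag is the cathode, Sn²⁺/Sn the anode: E°cell = +0.93 V, n = 2.
Overall reaction: 2 Ag⁺(aq) + Sn(s) → 2 Ag(s) + Sn²⁺(aq); Q = [Sn²⁺]^1/[Ag⁺]^2.
From E = E° − (0.0592/n) log Q: log Q = (E° − E)·n/0.0592 = (+0.93 − (+0.799))·2/0.0592 = 4.4257.
So 2·log[Ag⁺] = 1·log(0.13) − log Q = -0.8861 − (4.4257) = -5.3118; log[Ag⁺] = -5.3118 / 2 = -2.6559; [Ag⁺] = 10^(-2.6559) ≈ 0.0022 M.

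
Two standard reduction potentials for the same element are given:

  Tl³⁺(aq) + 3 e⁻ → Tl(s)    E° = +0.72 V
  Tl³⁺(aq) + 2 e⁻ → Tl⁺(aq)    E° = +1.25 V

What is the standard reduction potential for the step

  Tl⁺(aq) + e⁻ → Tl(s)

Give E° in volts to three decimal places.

-0.340 V

Sequential free energies add, so n₃E°₃ = n₁E°₁ + n₂E°₂.
With n₃ = 3, and the known step contributing 2×(+1.25) V, the unknown satisfies 1·E° = 3×(+0.72) − 2×(+1.25) = -0.340.
E° = -0.340 / 1 = -0.340 V.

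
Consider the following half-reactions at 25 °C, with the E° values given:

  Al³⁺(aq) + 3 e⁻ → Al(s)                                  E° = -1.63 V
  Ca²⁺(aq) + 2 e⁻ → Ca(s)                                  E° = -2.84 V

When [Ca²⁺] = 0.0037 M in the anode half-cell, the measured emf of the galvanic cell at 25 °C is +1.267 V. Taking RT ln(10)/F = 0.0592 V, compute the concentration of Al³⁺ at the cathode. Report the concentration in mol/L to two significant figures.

Al³⁺/Al is the cathode, Ca²⁺/Ca the anode: E°cell = +1.21 V, n = 6.
Overall reaction: 2 Al³⁺(aq) + 3 Ca(s) → 2 Al(s) + 3 Ca²⁺(aq); Q = [Ca²⁺]^3/[Al³⁺]^2.
From E = E° − (0.0592/n) log Q: log Q = (E° − E)·n/0.0592 = (+1.21 − (+1.267))·6/0.0592 = -5.7770.
So 2·log[Al³⁺] = 3·log(0.0037) − log Q = -7.2954 − (-5.7770) = -1.5184; log[Al³⁺] = -1.5184 / 2 = -0.7592; [Al³⁺] = 10^(-0.7592) ≈ 0.17 M.

0.17 M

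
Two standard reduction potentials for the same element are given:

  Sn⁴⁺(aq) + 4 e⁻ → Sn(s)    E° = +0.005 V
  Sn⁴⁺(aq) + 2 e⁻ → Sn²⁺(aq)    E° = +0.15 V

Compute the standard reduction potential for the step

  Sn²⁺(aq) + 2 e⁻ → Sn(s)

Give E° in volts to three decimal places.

-0.140 V

Sequential free energies add, so n₃E°₃ = n₁E°₁ + n₂E°₂.
With n₃ = 4, and the known step contributing 2×(+0.15) V, the unknown satisfies 2·E° = 4×(+0.005) − 2×(+0.15) = -0.280.
E° = -0.280 / 2 = -0.140 V.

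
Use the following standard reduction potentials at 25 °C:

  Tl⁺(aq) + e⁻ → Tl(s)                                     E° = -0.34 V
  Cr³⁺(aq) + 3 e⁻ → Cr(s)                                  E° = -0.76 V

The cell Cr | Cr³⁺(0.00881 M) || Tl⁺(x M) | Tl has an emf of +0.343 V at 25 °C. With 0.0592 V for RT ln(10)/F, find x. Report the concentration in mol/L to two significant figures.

0.010 M

Tl⁺/Tl is the cathode, Cr³⁺/Cr the anode: E°cell = +0.42 V, n = 3.
Overall reaction: 3 Tl⁺(aq) + Cr(s) → 3 Tl(s) + Cr³⁺(aq); Q = [Cr³⁺]^1/[Tl⁺]^3.
From E = E° − (0.0592/n) log Q: log Q = (E° − E)·n/0.0592 = (+0.42 − (+0.343))·3/0.0592 = 3.9020.
So 3·log[Tl⁺] = 1·log(0.00881) − log Q = -2.0550 − (3.9020) = -5.9570; log[Tl⁺] = -5.9570 / 3 = -1.9857; [Tl⁺] = 10^(-1.9857) ≈ 0.010 M.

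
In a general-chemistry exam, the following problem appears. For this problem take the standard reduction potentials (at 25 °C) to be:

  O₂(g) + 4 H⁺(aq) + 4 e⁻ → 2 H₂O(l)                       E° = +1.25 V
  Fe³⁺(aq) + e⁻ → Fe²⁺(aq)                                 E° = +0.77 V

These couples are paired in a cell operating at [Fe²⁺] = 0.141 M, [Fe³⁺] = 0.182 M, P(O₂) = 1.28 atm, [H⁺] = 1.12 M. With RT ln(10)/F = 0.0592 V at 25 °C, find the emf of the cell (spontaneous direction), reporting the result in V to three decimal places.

+0.478 V

O₂/H₂O is the cathode (higher E°), Fe³⁺/Fe²⁺ the anode: E°cell = +1.25 − (+0.77) = +0.48 V, n = 4.
Overall: O₂(g) + 4 H⁺(aq) + 4 Fe²⁺(aq) → 2 H₂O(l) + 4 Fe³⁺(aq)
Q = [Fe³⁺]^4 / (P(O₂)·[H⁺]^4·[Fe²⁺]^4); log Q = 0.139.
E = E° − (0.0592/n) log Q = +0.48 − (0.0592/4)(0.139) = +0.478 V.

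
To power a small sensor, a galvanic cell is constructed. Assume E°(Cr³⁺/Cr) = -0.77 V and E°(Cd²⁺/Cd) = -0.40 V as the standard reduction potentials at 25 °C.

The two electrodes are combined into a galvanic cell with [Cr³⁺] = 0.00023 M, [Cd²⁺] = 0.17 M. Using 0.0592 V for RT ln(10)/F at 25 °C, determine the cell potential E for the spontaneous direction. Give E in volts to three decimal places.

+0.419 V

Cd²⁺/Cd is the cathode (higher E°), Cr³⁺/Cr the anode: E°cell = -0.40 − (-0.77) = +0.37 V, n = 6.
Overall: 3 Cd²⁺(aq) + 2 Cr(s) → 3 Cd(s) + 2 Cr³⁺(aq)
Q = [Cr³⁺]^2 / ([Cd²⁺]^3); log Q = -4.968.
E = E° − (0.0592/n) log Q = +0.37 − (0.0592/6)(-4.968) = +0.419 V.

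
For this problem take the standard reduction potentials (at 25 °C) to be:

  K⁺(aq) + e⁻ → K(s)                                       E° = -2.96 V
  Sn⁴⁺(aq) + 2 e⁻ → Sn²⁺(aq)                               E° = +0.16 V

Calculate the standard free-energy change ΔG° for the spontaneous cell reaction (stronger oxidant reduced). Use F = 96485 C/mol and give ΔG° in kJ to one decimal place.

-602.1 kJ

Sn⁴⁺/Sn²⁺ (E° = +0.16 V) is the cathode; K⁺/K (E° = -2.96 V) is the anode, so E°cell = +3.12 V.
Balancing electrons gives n = 2 (lcm of 2 and 1).
ΔG° = −nFE° = −(2)(96485)(+3.12) = -602,066 J = -602.1 kJ.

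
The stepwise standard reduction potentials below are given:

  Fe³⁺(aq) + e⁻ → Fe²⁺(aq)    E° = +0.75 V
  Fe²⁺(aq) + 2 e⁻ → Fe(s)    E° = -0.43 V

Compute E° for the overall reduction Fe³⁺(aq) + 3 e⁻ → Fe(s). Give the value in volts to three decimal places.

Adding the free-energy changes (−nFE°) of the two steps gives −n₃FE°₃ = −n₁FE°₁ − n₂FE°₂.
E°₃ = (1×+0.75 + 2×-0.43) / 3 = (-0.110) / 3 = -0.037 V.
E° values themselves are not directly additive — weighting by electron count is essential.

-0.037 V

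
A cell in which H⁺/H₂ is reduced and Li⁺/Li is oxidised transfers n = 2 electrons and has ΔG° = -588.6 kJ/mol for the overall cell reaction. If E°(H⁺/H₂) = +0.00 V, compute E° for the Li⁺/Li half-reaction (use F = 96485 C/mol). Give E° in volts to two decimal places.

E°cell = −ΔG°/(nF) = −(-588.6×10³)/((2)(96485)) = +3.050 V.
Since H⁺/H₂ is the cathode and Li⁺/Li the anode, E°cell = E°(H⁺/H₂) − E°(Li⁺/Li).
So E°(Li⁺/Li) = E°(H⁺/H₂) − E°cell = (+0.00) − (+3.050) = -3.05 V.

-3.05 V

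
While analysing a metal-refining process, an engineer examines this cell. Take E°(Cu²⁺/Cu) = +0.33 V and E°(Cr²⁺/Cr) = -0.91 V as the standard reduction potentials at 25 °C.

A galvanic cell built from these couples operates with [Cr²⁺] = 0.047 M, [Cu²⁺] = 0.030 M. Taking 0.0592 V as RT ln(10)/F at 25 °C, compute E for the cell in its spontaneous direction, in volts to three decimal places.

Cu²⁺/Cu is the cathode (higher E°), Cr²⁺/Cr the anode: E°cell = +0.33 − (-0.91) = +1.24 V, n = 2.
Overall: Cu²⁺(aq) + Cr(s) → Cu(s) + Cr²⁺(aq)
Q = [Cr²⁺] / ([Cu²⁺]); log Q = 0.195.
E = E° − (0.0592/n) log Q = +1.24 − (0.0592/2)(0.195) = +1.234 V.

+1.234 V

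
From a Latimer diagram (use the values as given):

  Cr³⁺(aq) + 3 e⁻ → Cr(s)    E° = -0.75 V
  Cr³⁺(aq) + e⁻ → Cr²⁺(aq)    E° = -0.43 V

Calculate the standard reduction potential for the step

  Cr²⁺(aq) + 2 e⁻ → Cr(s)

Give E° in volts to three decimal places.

-0.910 V

Sequential free energies add, so n₃E°₃ = n₁E°₁ + n₂E°₂.
With n₃ = 3, and the known step contributing 1×(-0.43) V, the unknown satisfies 2·E° = 3×(-0.75) − 1×(-0.43) = -1.820.
E° = -1.820 / 2 = -0.910 V.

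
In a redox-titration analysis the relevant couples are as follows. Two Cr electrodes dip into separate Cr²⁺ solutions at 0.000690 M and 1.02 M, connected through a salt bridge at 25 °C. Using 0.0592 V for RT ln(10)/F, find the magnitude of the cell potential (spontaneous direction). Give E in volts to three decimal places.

For a concentration cell E°cell = 0. The 1.02 M side is the cathode (reduction is favoured where [Cr²⁺] is higher).
With n = 2, E = −(0.0592/2) log([Cr²⁺]ₐₙ/[Cr²⁺]꜀ₐₜ) = −(0.0592/2) log(0.00069/1.02) = −(0.0592/2)(-3.170) = +0.094 V.

+0.094 V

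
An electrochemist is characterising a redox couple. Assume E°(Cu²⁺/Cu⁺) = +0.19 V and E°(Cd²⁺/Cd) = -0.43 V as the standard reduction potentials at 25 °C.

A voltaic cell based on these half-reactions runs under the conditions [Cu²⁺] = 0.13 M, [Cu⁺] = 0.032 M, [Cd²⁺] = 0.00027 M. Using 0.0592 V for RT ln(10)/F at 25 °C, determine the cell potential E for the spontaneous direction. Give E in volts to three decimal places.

Cu²⁺/Cu⁺ is the cathode (higher E°), Cd²⁺/Cd the anode: E°cell = +0.19 − (-0.43) = +0.62 V, n = 2.
Overall: 2 Cu²⁺(aq) + Cd(s) → 2 Cu⁺(aq) + Cd²⁺(aq)
Q = [Cu⁺]^2·[Cd²⁺] / ([Cu²⁺]^2); log Q = -4.786.
E = E° − (0.0592/n) log Q = +0.62 − (0.0592/2)(-4.786) = +0.762 V.

+0.762 V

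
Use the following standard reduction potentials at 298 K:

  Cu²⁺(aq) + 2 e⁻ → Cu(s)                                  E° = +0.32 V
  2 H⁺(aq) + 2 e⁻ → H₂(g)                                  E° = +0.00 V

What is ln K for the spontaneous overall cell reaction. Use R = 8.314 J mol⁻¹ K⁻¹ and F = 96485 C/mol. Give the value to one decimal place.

Cathode: Cu²⁺/Cu; anode: H⁺/H₂. E°cell = (+0.32) − (+0.00) = +0.32 V, with n = 2.
ΔG° = −nFE° = −RT ln K, so ln K = nFE°/(RT) = (2)(96485)(+0.32) / ((8.314)(298)) = 24.924.

24.9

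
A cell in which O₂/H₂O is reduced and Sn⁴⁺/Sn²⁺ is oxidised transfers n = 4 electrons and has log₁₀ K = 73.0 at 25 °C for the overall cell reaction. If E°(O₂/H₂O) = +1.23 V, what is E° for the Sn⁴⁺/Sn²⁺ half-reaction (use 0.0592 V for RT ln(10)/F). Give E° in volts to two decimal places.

E°cell = (0.0592/n)·log K = (0.0592/4)(73.0) = +1.080 V.
Since O₂/H₂O is the cathode and Sn⁴⁺/Sn²⁺ the anode, E°cell = E°(O₂/H₂O) − E°(Sn⁴⁺/Sn²⁺).
So E°(Sn⁴⁺/Sn²⁺) = E°(O₂/H₂O) − E°cell = (+1.23) − (+1.080) = +0.15 V.

+0.15 V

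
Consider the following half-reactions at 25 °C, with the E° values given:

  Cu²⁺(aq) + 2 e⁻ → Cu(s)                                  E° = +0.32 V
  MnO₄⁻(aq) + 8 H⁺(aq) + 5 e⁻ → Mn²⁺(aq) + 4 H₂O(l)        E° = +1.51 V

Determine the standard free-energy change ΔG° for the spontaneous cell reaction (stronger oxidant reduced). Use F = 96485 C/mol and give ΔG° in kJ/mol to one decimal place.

MnO₄⁻/Mn²⁺ (E° = +1.51 V) is the cathode; Cu²⁺/Cu (E° = +0.32 V) is the anode, so E°cell = +1.19 V.
Balancing electrons gives n = 10 (lcm of 5 and 2).
ΔG° = −nFE° = −(10)(96485)(+1.19) = -1,148,172 J = -1148.2 kJ/mol.

-1148.2 kJ/mol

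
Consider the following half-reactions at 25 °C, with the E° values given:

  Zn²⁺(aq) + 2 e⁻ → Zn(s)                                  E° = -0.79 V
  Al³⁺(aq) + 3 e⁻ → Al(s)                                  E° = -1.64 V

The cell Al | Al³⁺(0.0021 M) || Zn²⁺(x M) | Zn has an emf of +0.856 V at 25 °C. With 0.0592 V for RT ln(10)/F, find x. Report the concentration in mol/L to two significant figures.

0.026 M

Zn²⁺/Zn is the cathode, Al³⁺/Al the anode: E°cell = +0.85 V, n = 6.
Overall reaction: 3 Zn²⁺(aq) + 2 Al(s) → 3 Zn(s) + 2 Al³⁺(aq); Q = [Al³⁺]^2/[Zn²⁺]^3.
From E = E° − (0.0592/n) log Q: log Q = (E° − E)·n/0.0592 = (+0.85 − (+0.856))·6/0.0592 = -0.6081.
So 3·log[Zn²⁺] = 2·log(0.0021) − log Q = -5.3556 − (-0.6081) = -4.7475; log[Zn²⁺] = -4.7475 / 3 = -1.5825; [Zn²⁺] = 10^(-1.5825) ≈ 0.026 M.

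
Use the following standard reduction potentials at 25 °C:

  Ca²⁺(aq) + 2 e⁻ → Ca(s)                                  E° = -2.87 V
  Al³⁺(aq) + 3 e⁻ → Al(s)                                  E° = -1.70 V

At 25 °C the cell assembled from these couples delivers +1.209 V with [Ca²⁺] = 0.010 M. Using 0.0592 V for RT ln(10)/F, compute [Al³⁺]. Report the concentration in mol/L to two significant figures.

0.095 M

Al³⁺/Al is the cathode, Ca²⁺/Ca the anode: E°cell = +1.17 V, n = 6.
Overall reaction: 2 Al³⁺(aq) + 3 Ca(s) → 2 Al(s) + 3 Ca²⁺(aq); Q = [Ca²⁺]^3/[Al³⁺]^2.
From E = E° − (0.0592/n) log Q: log Q = (E° − E)·n/0.0592 = (+1.17 − (+1.209))·6/0.0592 = -3.9527.
So 2·log[Al³⁺] = 3·log(0.01) − log Q = -6.0000 − (-3.9527) = -2.0473; log[Al³⁺] = -2.0473 / 2 = -1.0236; [Al³⁺] = 10^(-1.0236) ≈ 0.095 M.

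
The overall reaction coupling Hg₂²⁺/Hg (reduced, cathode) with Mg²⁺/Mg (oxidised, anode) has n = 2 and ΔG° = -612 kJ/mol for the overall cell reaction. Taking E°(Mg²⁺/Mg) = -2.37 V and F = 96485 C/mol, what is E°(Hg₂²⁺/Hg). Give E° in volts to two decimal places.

E°cell = −ΔG°/(nF) = −(-612×10³)/((2)(96485)) = +3.171 V.
Since Hg₂²⁺/Hg is the cathode and Mg²⁺/Mg the anode, E°cell = E°(Hg₂²⁺/Hg) − E°(Mg²⁺/Mg).
So E°(Hg₂²⁺/Hg) = E°cell + E°(Mg²⁺/Mg) = +3.171 + (-2.37) = +0.80 V.

+0.80 V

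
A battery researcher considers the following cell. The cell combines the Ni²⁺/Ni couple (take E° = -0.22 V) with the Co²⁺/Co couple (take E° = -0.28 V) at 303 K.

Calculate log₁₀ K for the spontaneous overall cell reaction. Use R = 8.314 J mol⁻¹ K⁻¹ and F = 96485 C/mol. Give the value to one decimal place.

2.0

Cathode: Ni²⁺/Ni; anode: Co²⁺/Co. E°cell = (-0.22) − (-0.28) = +0.06 V, with n = 2.
ΔG° = −nFE° = −RT ln K, so ln K = nFE°/(RT) = (2)(96485)(+0.06) / ((8.314)(303)) = 4.596.
log₁₀ K = 4.596 / ln 10 = 2.0.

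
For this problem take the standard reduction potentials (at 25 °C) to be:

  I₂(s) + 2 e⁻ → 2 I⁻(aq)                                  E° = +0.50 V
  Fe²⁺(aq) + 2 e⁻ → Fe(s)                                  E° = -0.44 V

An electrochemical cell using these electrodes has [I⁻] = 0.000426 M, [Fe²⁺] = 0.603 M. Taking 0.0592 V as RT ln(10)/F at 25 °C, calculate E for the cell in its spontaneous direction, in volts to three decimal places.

I₂/I⁻ is the cathode (higher E°), Fe²⁺/Fe the anode: E°cell = +0.50 − (-0.44) = +0.94 V, n = 2.
Overall: I₂(s) + Fe(s) → 2 I⁻(aq) + Fe²⁺(aq)
Q = [I⁻]^2·[Fe²⁺]; log Q = -6.961.
E = E° − (0.0592/n) log Q = +0.94 − (0.0592/2)(-6.961) = +1.146 V.

+1.146 V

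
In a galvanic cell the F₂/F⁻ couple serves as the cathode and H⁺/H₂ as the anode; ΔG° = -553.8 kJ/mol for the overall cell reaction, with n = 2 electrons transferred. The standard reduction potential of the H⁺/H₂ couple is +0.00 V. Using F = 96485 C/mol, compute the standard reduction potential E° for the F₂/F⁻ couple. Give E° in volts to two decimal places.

+2.87 V

E°cell = −ΔG°/(nF) = −(-553.8×10³)/((2)(96485)) = +2.870 V.
Since F₂/F⁻ is the cathode and H⁺/H₂ the anode, E°cell = E°(F₂/F⁻) − E°(H⁺/H₂).
So E°(F₂/F⁻) = E°cell + E°(H⁺/H₂) = +2.870 + (+0.00) = +2.87 V.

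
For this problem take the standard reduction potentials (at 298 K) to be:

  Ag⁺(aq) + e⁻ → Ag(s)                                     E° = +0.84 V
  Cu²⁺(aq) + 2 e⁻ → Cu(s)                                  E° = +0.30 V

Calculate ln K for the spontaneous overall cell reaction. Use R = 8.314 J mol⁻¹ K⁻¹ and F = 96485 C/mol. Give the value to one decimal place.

42.1

Cathode: Ag⁺/Ag; anode: Cu²⁺/Cu. E°cell = (+0.84) − (+0.30) = +0.54 V, with n = 2.
ΔG° = −nFE° = −RT ln K, so ln K = nFE°/(RT) = (2)(96485)(+0.54) / ((8.314)(298)) = 42.059.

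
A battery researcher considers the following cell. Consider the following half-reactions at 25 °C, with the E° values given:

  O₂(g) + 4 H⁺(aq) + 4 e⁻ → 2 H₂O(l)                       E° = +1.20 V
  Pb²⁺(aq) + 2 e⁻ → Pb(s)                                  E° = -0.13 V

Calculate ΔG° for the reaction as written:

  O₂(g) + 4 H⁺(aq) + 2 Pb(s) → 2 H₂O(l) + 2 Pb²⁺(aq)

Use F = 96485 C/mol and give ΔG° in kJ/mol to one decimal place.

-513.3 kJ/mol

As written, O₂/H₂O is reduced (cathode) and Pb²⁺/Pb is oxidised (anode), so E°cell = (+1.20) − (-0.13) = +1.33 V.
Balancing electrons gives n = 4.
ΔG° = −nFE° = −(4)(96485)(+1.33) = -513,300 J = -513.3 kJ/mol.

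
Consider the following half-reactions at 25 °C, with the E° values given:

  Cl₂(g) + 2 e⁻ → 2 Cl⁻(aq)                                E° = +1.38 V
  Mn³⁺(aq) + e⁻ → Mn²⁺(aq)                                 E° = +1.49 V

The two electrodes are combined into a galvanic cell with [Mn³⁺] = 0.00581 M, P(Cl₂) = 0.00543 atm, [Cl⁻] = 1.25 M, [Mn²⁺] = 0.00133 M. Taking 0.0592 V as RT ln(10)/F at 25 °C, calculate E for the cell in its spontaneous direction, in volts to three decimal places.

+0.221 V

Mn³⁺/Mn²⁺ is the cathode (higher E°), Cl₂/Cl⁻ the anode: E°cell = +1.49 − (+1.38) = +0.11 V, n = 2.
Overall: 2 Mn³⁺(aq) + 2 Cl⁻(aq) → 2 Mn²⁺(aq) + Cl₂(g)
Q = [Mn²⁺]^2·P(Cl₂) / ([Mn³⁺]^2·[Cl⁻]^2); log Q = -3.740.
E = E° − (0.0592/n) log Q = +0.11 − (0.0592/2)(-3.740) = +0.221 V.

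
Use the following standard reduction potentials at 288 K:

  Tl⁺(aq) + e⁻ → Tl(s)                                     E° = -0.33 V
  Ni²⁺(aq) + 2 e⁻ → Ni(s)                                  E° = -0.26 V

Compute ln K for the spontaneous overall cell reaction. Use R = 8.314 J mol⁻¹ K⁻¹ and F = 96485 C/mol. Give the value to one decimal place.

5.6

Cathode: Ni²⁺/Ni; anode: Tl⁺/Tl. E°cell = (-0.26) − (-0.33) = +0.07 V, with n = 2.
ΔG° = −nFE° = −RT ln K, so ln K = nFE°/(RT) = (2)(96485)(+0.07) / ((8.314)(288)) = 5.641.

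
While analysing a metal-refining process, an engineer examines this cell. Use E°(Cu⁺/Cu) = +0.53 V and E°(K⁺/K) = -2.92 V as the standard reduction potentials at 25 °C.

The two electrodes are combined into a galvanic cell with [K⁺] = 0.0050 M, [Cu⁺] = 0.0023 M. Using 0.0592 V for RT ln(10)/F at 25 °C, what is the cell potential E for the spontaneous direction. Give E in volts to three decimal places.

Cu⁺/Cu is the cathode (higher E°), K⁺/K the anode: E°cell = +0.53 − (-2.92) = +3.45 V, n = 1.
Overall: Cu⁺(aq) + K(s) → Cu(s) + K⁺(aq)
Q = [K⁺] / ([Cu⁺]); log Q = 0.337.
E = E° − (0.0592/n) log Q = +3.45 − (0.0592/1)(0.337) = +3.430 V.

+3.430 V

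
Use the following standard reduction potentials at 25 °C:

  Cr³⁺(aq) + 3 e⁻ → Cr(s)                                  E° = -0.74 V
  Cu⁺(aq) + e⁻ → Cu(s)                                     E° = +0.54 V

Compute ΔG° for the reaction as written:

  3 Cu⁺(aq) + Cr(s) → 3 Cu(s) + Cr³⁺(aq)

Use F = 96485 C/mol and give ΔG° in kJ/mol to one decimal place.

-370.5 kJ/mol

As written, Cu⁺/Cu is reduced (cathode) and Cr³⁺/Cr is oxidised (anode), so E°cell = (+0.54) − (-0.74) = +1.28 V.
Balancing electrons gives n = 3.
ΔG° = −nFE° = −(3)(96485)(+1.28) = -370,502 J = -370.5 kJ/mol.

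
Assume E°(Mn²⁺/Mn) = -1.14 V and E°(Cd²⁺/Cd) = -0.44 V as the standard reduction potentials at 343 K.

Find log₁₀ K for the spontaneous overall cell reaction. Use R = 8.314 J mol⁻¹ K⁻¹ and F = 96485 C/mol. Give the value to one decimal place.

20.6

Cathode: Cd²⁺/Cd; anode: Mn²⁺/Mn. E°cell = (-0.44) − (-1.14) = +0.70 V, with n = 2.
ΔG° = −nFE° = −RT ln K, so ln K = nFE°/(RT) = (2)(96485)(+0.70) / ((8.314)(343)) = 47.368.
log₁₀ K = 47.368 / ln 10 = 20.6.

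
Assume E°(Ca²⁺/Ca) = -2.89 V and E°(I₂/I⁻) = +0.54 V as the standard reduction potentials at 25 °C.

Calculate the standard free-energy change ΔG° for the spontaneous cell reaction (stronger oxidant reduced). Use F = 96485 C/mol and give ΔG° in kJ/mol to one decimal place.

-661.9 kJ/mol

I₂/I⁻ (E° = +0.54 V) is the cathode; Ca²⁺/Ca (E° = -2.89 V) is the anode, so E°cell = +3.43 V.
Balancing electrons gives n = 2 (lcm of 2 and 2).
ΔG° = −nFE° = −(2)(96485)(+3.43) = -661,887 J = -661.9 kJ/mol.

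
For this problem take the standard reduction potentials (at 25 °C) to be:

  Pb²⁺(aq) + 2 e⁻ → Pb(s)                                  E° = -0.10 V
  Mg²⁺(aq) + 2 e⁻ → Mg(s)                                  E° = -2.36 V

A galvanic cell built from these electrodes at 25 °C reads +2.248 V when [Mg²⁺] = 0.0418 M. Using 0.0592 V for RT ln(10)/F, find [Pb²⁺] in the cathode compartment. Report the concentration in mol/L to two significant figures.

0.016 M

Pb²⁺/Pb is the cathode, Mg²⁺/Mg the anode: E°cell = +2.26 V, n = 2.
Overall reaction: Pb²⁺(aq) + Mg(s) → Pb(s) + Mg²⁺(aq); Q = [Mg²⁺]^1/[Pb²⁺]^1.
From E = E° − (0.0592/n) log Q: log Q = (E° − E)·n/0.0592 = (+2.26 − (+2.248))·2/0.0592 = 0.4054.
So 1·log[Pb²⁺] = 1·log(0.0418) − log Q = -1.3788 − (0.4054) = -1.7842; [Pb²⁺] = 10^(-1.7842) ≈ 0.016 M.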